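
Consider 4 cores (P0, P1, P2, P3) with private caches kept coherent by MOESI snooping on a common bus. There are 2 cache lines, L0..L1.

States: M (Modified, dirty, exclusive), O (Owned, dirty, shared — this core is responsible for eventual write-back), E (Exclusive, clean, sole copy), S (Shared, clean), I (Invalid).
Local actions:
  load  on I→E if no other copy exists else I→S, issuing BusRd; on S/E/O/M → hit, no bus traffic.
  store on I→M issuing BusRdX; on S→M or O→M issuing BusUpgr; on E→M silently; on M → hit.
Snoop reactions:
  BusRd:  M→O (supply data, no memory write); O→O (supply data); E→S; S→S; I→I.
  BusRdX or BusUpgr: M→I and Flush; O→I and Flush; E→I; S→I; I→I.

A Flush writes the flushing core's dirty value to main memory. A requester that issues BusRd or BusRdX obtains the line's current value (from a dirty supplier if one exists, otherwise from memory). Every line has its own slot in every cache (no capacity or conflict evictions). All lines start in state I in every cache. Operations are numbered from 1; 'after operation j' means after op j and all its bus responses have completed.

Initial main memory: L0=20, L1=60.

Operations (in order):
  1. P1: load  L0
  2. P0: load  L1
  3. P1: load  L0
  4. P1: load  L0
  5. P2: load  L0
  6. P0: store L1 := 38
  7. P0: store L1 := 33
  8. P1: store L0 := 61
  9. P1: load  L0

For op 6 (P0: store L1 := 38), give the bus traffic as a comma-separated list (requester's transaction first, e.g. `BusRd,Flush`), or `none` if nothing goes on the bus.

bus = none

  op1 P1: load  L0 → I/E/I/I on L0; bus BusRd; mem=20
  op2 P0: load  L1 → E/I/I/I on L1; bus BusRd; mem=60
  op3 P1: load  L0 → I/E/I/I on L0; bus (none); mem=20
  op4 P1: load  L0 → I/E/I/I on L0; bus (none); mem=20
  op5 P2: load  L0 → I/S/S/I on L0; bus BusRd; mem=20
  op6 P0: store L1 := 38 → M/I/I/I on L1; bus (none); mem=60
  op7 P0: store L1 := 33 → M/I/I/I on L1; bus (none); mem=60
  op8 P1: store L0 := 61 → I/M/I/I on L0; bus BusUpgr; mem=20
  op9 P1: load  L0 → I/M/I/I on L0; bus (none); mem=20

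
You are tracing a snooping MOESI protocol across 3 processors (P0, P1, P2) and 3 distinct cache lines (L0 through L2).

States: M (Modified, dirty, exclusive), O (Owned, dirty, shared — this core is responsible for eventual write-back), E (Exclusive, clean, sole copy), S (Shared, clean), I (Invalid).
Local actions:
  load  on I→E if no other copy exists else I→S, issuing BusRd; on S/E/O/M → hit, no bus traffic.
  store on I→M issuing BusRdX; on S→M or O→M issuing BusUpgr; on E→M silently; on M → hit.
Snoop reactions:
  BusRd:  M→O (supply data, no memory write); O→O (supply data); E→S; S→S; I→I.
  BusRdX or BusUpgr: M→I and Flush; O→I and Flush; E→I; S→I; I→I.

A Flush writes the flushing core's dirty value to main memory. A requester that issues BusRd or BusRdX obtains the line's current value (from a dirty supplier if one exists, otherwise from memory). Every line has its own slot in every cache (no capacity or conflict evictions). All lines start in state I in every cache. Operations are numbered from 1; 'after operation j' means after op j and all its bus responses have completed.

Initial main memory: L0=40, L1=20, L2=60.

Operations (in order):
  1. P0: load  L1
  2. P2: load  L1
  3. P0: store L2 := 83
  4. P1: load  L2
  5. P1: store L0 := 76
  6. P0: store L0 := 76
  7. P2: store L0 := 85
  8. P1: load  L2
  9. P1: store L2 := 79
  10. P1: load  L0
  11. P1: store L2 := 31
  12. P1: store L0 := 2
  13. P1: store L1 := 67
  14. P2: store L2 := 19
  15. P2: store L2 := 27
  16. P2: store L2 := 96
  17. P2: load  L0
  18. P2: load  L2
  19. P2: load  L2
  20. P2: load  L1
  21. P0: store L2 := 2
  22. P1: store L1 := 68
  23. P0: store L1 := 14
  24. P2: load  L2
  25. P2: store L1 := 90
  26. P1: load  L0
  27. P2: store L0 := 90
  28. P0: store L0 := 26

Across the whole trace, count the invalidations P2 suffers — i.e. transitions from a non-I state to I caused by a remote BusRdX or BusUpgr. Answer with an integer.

step 1: P0: load  L1  ⟶  EII  (L1)  txn=BusRd  M[L1]=20
step 2: P2: load  L1  ⟶  SIS  (L1)  txn=BusRd  M[L1]=20
step 3: P0: store L2 := 83  ⟶  MII  (L2)  txn=BusRdX  M[L2]=60
step 4: P1: load  L2  ⟶  OSI  (L2)  txn=BusRd  M[L2]=60
step 5: P1: store L0 := 76  ⟶  IMI  (L0)  txn=BusRdX  M[L0]=40
step 6: P0: store L0 := 76  ⟶  MII  (L0)  txn=BusRdX+Flush  M[L0]=76
step 7: P2: store L0 := 85  ⟶  IIM  (L0)  txn=BusRdX+Flush  M[L0]=76
step 8: P1: load  L2  ⟶  OSI  (L2)  txn=∅  M[L2]=60
step 9: P1: store L2 := 79  ⟶  IMI  (L2)  txn=BusUpgr+Flush  M[L2]=83
step 10: P1: load  L0  ⟶  ISO  (L0)  txn=BusRd  M[L0]=76
step 11: P1: store L2 := 31  ⟶  IMI  (L2)  txn=∅  M[L2]=83
step 12: P1: store L0 := 2  ⟶  IMI  (L0)  txn=BusUpgr+Flush  M[L0]=85
step 13: P1: store L1 := 67  ⟶  IMI  (L1)  txn=BusRdX  M[L1]=20
step 14: P2: store L2 := 19  ⟶  IIM  (L2)  txn=BusRdX+Flush  M[L2]=31
step 15: P2: store L2 := 27  ⟶  IIM  (L2)  txn=∅  M[L2]=31
step 16: P2: store L2 := 96  ⟶  IIM  (L2)  txn=∅  M[L2]=31
step 17: P2: load  L0  ⟶  IOS  (L0)  txn=BusRd  M[L0]=85
step 18: P2: load  L2  ⟶  IIM  (L2)  txn=∅  M[L2]=31
step 19: P2: load  L2  ⟶  IIM  (L2)  txn=∅  M[L2]=31
step 20: P2: load  L1  ⟶  IOS  (L1)  txn=BusRd  M[L1]=20
step 21: P0: store L2 := 2  ⟶  MII  (L2)  txn=BusRdX+Flush  M[L2]=96
step 22: P1: store L1 := 68  ⟶  IMI  (L1)  txn=BusUpgr  M[L1]=20
step 23: P0: store L1 := 14  ⟶  MII  (L1)  txn=BusRdX+Flush  M[L1]=68
step 24: P2: load  L2  ⟶  OIS  (L2)  txn=BusRd  M[L2]=96
step 25: P2: store L1 := 90  ⟶  IIM  (L1)  txn=BusRdX+Flush  M[L1]=14
step 26: P1: load  L0  ⟶  IOS  (L0)  txn=∅  M[L0]=85
step 27: P2: store L0 := 90  ⟶  IIM  (L0)  txn=BusUpgr+Flush  M[L0]=2
step 28: P0: store L0 := 26  ⟶  MII  (L0)  txn=BusRdX+Flush  M[L0]=90

invalidations = 5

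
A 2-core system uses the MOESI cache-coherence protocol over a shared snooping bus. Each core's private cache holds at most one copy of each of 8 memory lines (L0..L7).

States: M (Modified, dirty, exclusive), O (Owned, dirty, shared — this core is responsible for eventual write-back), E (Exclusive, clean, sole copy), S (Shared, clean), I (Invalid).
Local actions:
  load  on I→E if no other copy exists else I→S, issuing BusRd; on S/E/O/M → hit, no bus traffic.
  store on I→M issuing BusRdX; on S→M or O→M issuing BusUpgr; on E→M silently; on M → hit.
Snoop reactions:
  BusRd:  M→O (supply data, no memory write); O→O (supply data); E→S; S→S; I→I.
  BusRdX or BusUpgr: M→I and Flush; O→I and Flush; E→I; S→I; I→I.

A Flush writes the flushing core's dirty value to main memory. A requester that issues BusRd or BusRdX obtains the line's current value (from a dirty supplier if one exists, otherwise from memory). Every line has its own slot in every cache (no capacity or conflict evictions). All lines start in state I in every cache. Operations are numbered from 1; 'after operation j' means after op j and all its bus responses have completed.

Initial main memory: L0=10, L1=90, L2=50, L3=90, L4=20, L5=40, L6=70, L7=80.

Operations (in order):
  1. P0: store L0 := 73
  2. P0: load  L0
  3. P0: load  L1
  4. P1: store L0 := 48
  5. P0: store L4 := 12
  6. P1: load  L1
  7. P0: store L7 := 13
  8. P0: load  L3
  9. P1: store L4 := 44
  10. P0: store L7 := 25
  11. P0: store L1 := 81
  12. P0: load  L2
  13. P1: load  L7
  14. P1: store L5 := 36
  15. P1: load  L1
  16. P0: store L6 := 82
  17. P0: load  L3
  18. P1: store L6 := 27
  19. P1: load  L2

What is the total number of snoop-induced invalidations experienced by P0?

step 1: P0: store L0 := 73  ⟶  MI  (L0)  txn=BusRdX  M[L0]=10
step 2: P0: load  L0  ⟶  MI  (L0)  txn=∅  M[L0]=10
step 3: P0: load  L1  ⟶  EI  (L1)  txn=BusRd  M[L1]=90
step 4: P1: store L0 := 48  ⟶  IM  (L0)  txn=BusRdX+Flush  M[L0]=73
step 5: P0: store L4 := 12  ⟶  MI  (L4)  txn=BusRdX  M[L4]=20
step 6: P1: load  L1  ⟶  SS  (L1)  txn=BusRd  M[L1]=90
step 7: P0: store L7 := 13  ⟶  MI  (L7)  txn=BusRdX  M[L7]=80
step 8: P0: load  L3  ⟶  EI  (L3)  txn=BusRd  M[L3]=90
step 9: P1: store L4 := 44  ⟶  IM  (L4)  txn=BusRdX+Flush  M[L4]=12
step 10: P0: store L7 := 25  ⟶  MI  (L7)  txn=∅  M[L7]=80
step 11: P0: store L1 := 81  ⟶  MI  (L1)  txn=BusUpgr  M[L1]=90
step 12: P0: load  L2  ⟶  EI  (L2)  txn=BusRd  M[L2]=50
step 13: P1: load  L7  ⟶  OS  (L7)  txn=BusRd  M[L7]=80
step 14: P1: store L5 := 36  ⟶  IM  (L5)  txn=BusRdX  M[L5]=40
step 15: P1: load  L1  ⟶  OS  (L1)  txn=BusRd  M[L1]=90
step 16: P0: store L6 := 82  ⟶  MI  (L6)  txn=BusRdX  M[L6]=70
step 17: P0: load  L3  ⟶  EI  (L3)  txn=∅  M[L3]=90
step 18: P1: store L6 := 27  ⟶  IM  (L6)  txn=BusRdX+Flush  M[L6]=82
step 19: P1: load  L2  ⟶  SS  (L2)  txn=BusRd  M[L2]=50

invalidations = 3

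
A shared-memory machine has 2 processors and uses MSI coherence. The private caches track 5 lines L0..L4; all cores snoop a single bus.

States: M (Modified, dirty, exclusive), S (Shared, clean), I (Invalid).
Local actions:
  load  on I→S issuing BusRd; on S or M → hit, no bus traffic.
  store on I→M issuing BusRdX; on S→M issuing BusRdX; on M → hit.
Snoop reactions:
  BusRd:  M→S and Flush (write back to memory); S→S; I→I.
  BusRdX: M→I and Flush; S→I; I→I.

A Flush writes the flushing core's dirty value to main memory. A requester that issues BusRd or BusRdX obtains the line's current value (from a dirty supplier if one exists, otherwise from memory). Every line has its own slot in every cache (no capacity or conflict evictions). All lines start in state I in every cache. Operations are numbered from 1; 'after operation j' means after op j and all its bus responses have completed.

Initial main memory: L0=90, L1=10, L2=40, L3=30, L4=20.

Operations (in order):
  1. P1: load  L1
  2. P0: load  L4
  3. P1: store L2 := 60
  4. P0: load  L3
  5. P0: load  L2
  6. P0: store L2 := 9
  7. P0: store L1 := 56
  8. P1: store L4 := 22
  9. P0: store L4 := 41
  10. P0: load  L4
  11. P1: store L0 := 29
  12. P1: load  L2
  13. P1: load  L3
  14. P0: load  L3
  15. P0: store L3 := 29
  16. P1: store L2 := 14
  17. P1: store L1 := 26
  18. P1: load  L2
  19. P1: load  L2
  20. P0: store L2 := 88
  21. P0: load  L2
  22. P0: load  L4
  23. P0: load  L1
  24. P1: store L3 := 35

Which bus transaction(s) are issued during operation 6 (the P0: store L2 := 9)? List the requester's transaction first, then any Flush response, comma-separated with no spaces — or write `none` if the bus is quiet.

step 1: P1: load  L1  ⟶  IS  (L1)  txn=BusRd  M[L1]=10
step 2: P0: load  L4  ⟶  SI  (L4)  txn=BusRd  M[L4]=20
step 3: P1: store L2 := 60  ⟶  IM  (L2)  txn=BusRdX  M[L2]=40
step 4: P0: load  L3  ⟶  SI  (L3)  txn=BusRd  M[L3]=30
step 5: P0: load  L2  ⟶  SS  (L2)  txn=BusRd+Flush  M[L2]=60
step 6: P0: store L2 := 9  ⟶  MI  (L2)  txn=BusRdX  M[L2]=60
step 7: P0: store L1 := 56  ⟶  MI  (L1)  txn=BusRdX  M[L1]=10
step 8: P1: store L4 := 22  ⟶  IM  (L4)  txn=BusRdX  M[L4]=20
step 9: P0: store L4 := 41  ⟶  MI  (L4)  txn=BusRdX+Flush  M[L4]=22
step 10: P0: load  L4  ⟶  MI  (L4)  txn=∅  M[L4]=22
step 11: P1: store L0 := 29  ⟶  IM  (L0)  txn=BusRdX  M[L0]=90
step 12: P1: load  L2  ⟶  SS  (L2)  txn=BusRd+Flush  M[L2]=9
step 13: P1: load  L3  ⟶  SS  (L3)  txn=BusRd  M[L3]=30
step 14: P0: load  L3  ⟶  SS  (L3)  txn=∅  M[L3]=30
step 15: P0: store L3 := 29  ⟶  MI  (L3)  txn=BusRdX  M[L3]=30
step 16: P1: store L2 := 14  ⟶  IM  (L2)  txn=BusRdX  M[L2]=9
step 17: P1: store L1 := 26  ⟶  IM  (L1)  txn=BusRdX+Flush  M[L1]=56
step 18: P1: load  L2  ⟶  IM  (L2)  txn=∅  M[L2]=9
step 19: P1: load  L2  ⟶  IM  (L2)  txn=∅  M[L2]=9
step 20: P0: store L2 := 88  ⟶  MI  (L2)  txn=BusRdX+Flush  M[L2]=14
step 21: P0: load  L2  ⟶  MI  (L2)  txn=∅  M[L2]=14
step 22: P0: load  L4  ⟶  MI  (L4)  txn=∅  M[L4]=22
step 23: P0: load  L1  ⟶  SS  (L1)  txn=BusRd+Flush  M[L1]=26
step 24: P1: store L3 := 35  ⟶  IM  (L3)  txn=BusRdX+Flush  M[L3]=29

bus = BusRdX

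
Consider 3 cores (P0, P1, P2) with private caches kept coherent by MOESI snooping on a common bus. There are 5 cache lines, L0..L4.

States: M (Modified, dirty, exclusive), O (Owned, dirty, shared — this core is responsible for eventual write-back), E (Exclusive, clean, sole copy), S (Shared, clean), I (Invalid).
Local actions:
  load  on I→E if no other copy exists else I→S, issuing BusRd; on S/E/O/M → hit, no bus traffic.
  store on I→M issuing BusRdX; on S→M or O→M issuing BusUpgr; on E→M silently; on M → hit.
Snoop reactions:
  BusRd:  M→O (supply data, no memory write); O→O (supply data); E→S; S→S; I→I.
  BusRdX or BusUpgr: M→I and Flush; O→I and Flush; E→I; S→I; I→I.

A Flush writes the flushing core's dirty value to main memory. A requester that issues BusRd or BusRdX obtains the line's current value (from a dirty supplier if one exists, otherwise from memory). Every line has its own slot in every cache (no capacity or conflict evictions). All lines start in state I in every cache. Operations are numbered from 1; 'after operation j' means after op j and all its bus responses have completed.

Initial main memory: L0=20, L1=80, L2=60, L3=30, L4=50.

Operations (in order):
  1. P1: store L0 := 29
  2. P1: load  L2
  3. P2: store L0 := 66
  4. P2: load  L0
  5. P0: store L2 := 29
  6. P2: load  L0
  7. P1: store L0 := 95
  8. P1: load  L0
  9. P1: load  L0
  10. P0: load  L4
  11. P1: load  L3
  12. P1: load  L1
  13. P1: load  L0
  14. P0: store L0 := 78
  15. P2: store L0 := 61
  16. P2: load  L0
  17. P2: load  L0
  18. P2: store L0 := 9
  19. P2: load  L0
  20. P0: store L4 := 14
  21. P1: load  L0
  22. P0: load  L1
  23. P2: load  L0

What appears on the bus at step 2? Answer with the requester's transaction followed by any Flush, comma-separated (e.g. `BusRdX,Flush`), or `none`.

bus = BusRd

1. P1: store L0 := 29  bus=[BusRdX]  L0: P0=I P1=M P2=I  mem[L0]=20
2. P1: load  L2  bus=[BusRd]  L2: P0=I P1=E P2=I  mem[L2]=60
3. P2: store L0 := 66  bus=[BusRdX,Flush]  L0: P0=I P1=I P2=M  mem[L0]=29
4. P2: load  L0  bus=[-]  L0: P0=I P1=I P2=M  mem[L0]=29
5. P0: store L2 := 29  bus=[BusRdX]  L2: P0=M P1=I P2=I  mem[L2]=60
6. P2: load  L0  bus=[-]  L0: P0=I P1=I P2=M  mem[L0]=29
7. P1: store L0 := 95  bus=[BusRdX,Flush]  L0: P0=I P1=M P2=I  mem[L0]=66
8. P1: load  L0  bus=[-]  L0: P0=I P1=M P2=I  mem[L0]=66
9. P1: load  L0  bus=[-]  L0: P0=I P1=M P2=I  mem[L0]=66
10. P0: load  L4  bus=[BusRd]  L4: P0=E P1=I P2=I  mem[L4]=50
11. P1: load  L3  bus=[BusRd]  L3: P0=I P1=E P2=I  mem[L3]=30
12. P1: load  L1  bus=[BusRd]  L1: P0=I P1=E P2=I  mem[L1]=80
13. P1: load  L0  bus=[-]  L0: P0=I P1=M P2=I  mem[L0]=66
14. P0: store L0 := 78  bus=[BusRdX,Flush]  L0: P0=M P1=I P2=I  mem[L0]=95
15. P2: store L0 := 61  bus=[BusRdX,Flush]  L0: P0=I P1=I P2=M  mem[L0]=78
16. P2: load  L0  bus=[-]  L0: P0=I P1=I P2=M  mem[L0]=78
17. P2: load  L0  bus=[-]  L0: P0=I P1=I P2=M  mem[L0]=78
18. P2: store L0 := 9  bus=[-]  L0: P0=I P1=I P2=M  mem[L0]=78
19. P2: load  L0  bus=[-]  L0: P0=I P1=I P2=M  mem[L0]=78
20. P0: store L4 := 14  bus=[-]  L4: P0=M P1=I P2=I  mem[L4]=50
21. P1: load  L0  bus=[BusRd]  L0: P0=I P1=S P2=O  mem[L0]=78
22. P0: load  L1  bus=[BusRd]  L1: P0=S P1=S P2=I  mem[L1]=80
23. P2: load  L0  bus=[-]  L0: P0=I P1=S P2=O  mem[L0]=78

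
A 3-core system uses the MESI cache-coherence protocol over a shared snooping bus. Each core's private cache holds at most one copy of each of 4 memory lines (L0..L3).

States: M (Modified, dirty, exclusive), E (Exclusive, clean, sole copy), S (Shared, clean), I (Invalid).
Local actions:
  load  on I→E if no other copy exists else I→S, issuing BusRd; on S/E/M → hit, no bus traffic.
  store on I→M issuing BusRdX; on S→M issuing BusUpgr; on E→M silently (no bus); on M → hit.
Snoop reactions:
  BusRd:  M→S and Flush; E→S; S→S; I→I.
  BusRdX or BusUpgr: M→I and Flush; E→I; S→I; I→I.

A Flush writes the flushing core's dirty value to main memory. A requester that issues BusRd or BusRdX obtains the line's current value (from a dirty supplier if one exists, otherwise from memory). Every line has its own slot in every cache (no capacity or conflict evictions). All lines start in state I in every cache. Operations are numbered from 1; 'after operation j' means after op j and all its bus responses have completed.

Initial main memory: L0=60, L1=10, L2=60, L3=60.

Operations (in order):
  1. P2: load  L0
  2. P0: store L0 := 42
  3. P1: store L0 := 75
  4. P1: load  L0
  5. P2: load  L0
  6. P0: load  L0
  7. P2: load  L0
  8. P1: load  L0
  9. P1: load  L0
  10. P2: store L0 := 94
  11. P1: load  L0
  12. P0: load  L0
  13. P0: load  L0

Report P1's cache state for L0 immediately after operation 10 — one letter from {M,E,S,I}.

state = I

  op1 P2: load  L0 → I/I/E on L0; bus BusRd; mem=60
  op2 P0: store L0 := 42 → M/I/I on L0; bus BusRdX; mem=60
  op3 P1: store L0 := 75 → I/M/I on L0; bus BusRdX Flush; mem=42
  op4 P1: load  L0 → I/M/I on L0; bus (none); mem=42
  op5 P2: load  L0 → I/S/S on L0; bus BusRd Flush; mem=75
  op6 P0: load  L0 → S/S/S on L0; bus BusRd; mem=75
  op7 P2: load  L0 → S/S/S on L0; bus (none); mem=75
  op8 P1: load  L0 → S/S/S on L0; bus (none); mem=75
  op9 P1: load  L0 → S/S/S on L0; bus (none); mem=75
  op10 P2: store L0 := 94 → I/I/M on L0; bus BusUpgr; mem=75
  op11 P1: load  L0 → I/S/S on L0; bus BusRd Flush; mem=94
  op12 P0: load  L0 → S/S/S on L0; bus BusRd; mem=94
  op13 P0: load  L0 → S/S/S on L0; bus (none); mem=94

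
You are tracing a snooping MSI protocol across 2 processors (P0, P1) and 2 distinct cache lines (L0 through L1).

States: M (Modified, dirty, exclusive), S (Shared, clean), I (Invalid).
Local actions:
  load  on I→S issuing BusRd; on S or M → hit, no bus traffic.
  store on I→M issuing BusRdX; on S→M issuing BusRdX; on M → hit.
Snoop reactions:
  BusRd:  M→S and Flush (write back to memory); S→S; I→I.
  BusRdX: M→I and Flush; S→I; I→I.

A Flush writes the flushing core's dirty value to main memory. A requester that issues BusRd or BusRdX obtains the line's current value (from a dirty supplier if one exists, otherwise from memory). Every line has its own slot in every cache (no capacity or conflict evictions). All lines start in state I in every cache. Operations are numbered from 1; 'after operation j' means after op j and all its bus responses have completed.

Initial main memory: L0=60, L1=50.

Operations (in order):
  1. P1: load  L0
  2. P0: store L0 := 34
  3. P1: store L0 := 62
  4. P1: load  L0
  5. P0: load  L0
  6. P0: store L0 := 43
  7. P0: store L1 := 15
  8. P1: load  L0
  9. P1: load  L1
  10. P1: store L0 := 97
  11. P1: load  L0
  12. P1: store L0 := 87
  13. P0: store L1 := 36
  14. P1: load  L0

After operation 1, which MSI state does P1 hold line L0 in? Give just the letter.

[1] P1: load  L0 | P0:I, P1:S(60) | bus: BusRd
[2] P0: store L0 := 34 | P0:M(34), P1:I | bus: BusRdX
[3] P1: store L0 := 62 | P0:I, P1:M(62) | bus: BusRdX,Flush
[4] P1: load  L0 | P0:I, P1:M(62) | bus: none
[5] P0: load  L0 | P0:S(62), P1:S(62) | bus: BusRd,Flush
[6] P0: store L0 := 43 | P0:M(43), P1:I | bus: BusRdX
[7] P0: store L1 := 15 | P0:M(15), P1:I | bus: BusRdX
[8] P1: load  L0 | P0:S(43), P1:S(43) | bus: BusRd,Flush
[9] P1: load  L1 | P0:S(15), P1:S(15) | bus: BusRd,Flush
[10] P1: store L0 := 97 | P0:I, P1:M(97) | bus: BusRdX
[11] P1: load  L0 | P0:I, P1:M(97) | bus: none
[12] P1: store L0 := 87 | P0:I, P1:M(87) | bus: none
[13] P0: store L1 := 36 | P0:M(36), P1:I | bus: BusRdX
[14] P1: load  L0 | P0:I, P1:M(87) | bus: none

state = S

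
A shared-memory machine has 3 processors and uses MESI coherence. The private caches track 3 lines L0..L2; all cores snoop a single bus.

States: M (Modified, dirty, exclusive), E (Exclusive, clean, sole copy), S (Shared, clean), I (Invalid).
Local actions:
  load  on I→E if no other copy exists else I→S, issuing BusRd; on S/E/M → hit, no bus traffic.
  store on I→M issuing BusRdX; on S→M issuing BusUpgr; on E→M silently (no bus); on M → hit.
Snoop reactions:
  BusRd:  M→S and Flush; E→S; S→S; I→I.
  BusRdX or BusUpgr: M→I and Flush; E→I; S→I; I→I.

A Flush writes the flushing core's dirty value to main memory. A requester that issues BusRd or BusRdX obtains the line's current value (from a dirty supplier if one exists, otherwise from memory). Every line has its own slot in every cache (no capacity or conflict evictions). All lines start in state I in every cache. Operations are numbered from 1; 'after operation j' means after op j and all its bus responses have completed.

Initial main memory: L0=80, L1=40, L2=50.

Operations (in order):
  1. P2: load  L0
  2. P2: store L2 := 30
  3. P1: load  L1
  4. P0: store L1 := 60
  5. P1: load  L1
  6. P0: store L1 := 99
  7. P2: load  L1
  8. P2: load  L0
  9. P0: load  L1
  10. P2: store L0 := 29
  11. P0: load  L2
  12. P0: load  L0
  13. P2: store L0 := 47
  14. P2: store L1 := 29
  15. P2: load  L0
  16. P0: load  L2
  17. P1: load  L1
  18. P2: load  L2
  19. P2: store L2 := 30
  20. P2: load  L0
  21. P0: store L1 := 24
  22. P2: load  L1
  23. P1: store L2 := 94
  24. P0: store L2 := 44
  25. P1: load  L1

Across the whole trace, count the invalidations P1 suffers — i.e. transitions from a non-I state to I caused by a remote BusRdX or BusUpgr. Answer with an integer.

1. P2: load  L0  bus=[BusRd]  L0: P0=I P1=I P2=E  mem[L0]=80
2. P2: store L2 := 30  bus=[BusRdX]  L2: P0=I P1=I P2=M  mem[L2]=50
3. P1: load  L1  bus=[BusRd]  L1: P0=I P1=E P2=I  mem[L1]=40
4. P0: store L1 := 60  bus=[BusRdX]  L1: P0=M P1=I P2=I  mem[L1]=40
5. P1: load  L1  bus=[BusRd,Flush]  L1: P0=S P1=S P2=I  mem[L1]=60
6. P0: store L1 := 99  bus=[BusUpgr]  L1: P0=M P1=I P2=I  mem[L1]=60
7. P2: load  L1  bus=[BusRd,Flush]  L1: P0=S P1=I P2=S  mem[L1]=99
8. P2: load  L0  bus=[-]  L0: P0=I P1=I P2=E  mem[L0]=80
9. P0: load  L1  bus=[-]  L1: P0=S P1=I P2=S  mem[L1]=99
10. P2: store L0 := 29  bus=[-]  L0: P0=I P1=I P2=M  mem[L0]=80
11. P0: load  L2  bus=[BusRd,Flush]  L2: P0=S P1=I P2=S  mem[L2]=30
12. P0: load  L0  bus=[BusRd,Flush]  L0: P0=S P1=I P2=S  mem[L0]=29
13. P2: store L0 := 47  bus=[BusUpgr]  L0: P0=I P1=I P2=M  mem[L0]=29
14. P2: store L1 := 29  bus=[BusUpgr]  L1: P0=I P1=I P2=M  mem[L1]=99
15. P2: load  L0  bus=[-]  L0: P0=I P1=I P2=M  mem[L0]=29
16. P0: load  L2  bus=[-]  L2: P0=S P1=I P2=S  mem[L2]=30
17. P1: load  L1  bus=[BusRd,Flush]  L1: P0=I P1=S P2=S  mem[L1]=29
18. P2: load  L2  bus=[-]  L2: P0=S P1=I P2=S  mem[L2]=30
19. P2: store L2 := 30  bus=[BusUpgr]  L2: P0=I P1=I P2=M  mem[L2]=30
20. P2: load  L0  bus=[-]  L0: P0=I P1=I P2=M  mem[L0]=29
21. P0: store L1 := 24  bus=[BusRdX]  L1: P0=M P1=I P2=I  mem[L1]=29
22. P2: load  L1  bus=[BusRd,Flush]  L1: P0=S P1=I P2=S  mem[L1]=24
23. P1: store L2 := 94  bus=[BusRdX,Flush]  L2: P0=I P1=M P2=I  mem[L2]=30
24. P0: store L2 := 44  bus=[BusRdX,Flush]  L2: P0=M P1=I P2=I  mem[L2]=94
25. P1: load  L1  bus=[BusRd]  L1: P0=S P1=S P2=S  mem[L1]=24

invalidations = 4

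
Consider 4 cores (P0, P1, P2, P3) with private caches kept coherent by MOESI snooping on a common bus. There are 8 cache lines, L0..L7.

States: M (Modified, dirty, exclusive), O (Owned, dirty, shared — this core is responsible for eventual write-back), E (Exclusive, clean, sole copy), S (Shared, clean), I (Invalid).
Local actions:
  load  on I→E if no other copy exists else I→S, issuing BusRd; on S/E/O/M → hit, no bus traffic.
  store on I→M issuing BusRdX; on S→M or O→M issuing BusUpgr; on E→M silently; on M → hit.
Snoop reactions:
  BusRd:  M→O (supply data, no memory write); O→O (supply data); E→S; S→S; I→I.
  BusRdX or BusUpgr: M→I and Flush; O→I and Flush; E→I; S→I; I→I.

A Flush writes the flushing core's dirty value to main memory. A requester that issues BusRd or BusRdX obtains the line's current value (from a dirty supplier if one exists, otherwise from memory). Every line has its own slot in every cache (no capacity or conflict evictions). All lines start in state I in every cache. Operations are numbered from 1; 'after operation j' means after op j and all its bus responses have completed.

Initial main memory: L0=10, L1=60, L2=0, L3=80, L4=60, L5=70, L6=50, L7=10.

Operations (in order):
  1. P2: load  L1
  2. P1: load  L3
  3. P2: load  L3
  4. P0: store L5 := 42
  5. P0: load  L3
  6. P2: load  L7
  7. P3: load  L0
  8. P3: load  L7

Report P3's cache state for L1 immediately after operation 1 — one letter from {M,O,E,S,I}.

[1] P2: load  L1 | P0:I, P1:I, P2:E(60), P3:I | bus: BusRd
[2] P1: load  L3 | P0:I, P1:E(80), P2:I, P3:I | bus: BusRd
[3] P2: load  L3 | P0:I, P1:S(80), P2:S(80), P3:I | bus: BusRd
[4] P0: store L5 := 42 | P0:M(42), P1:I, P2:I, P3:I | bus: BusRdX
[5] P0: load  L3 | P0:S(80), P1:S(80), P2:S(80), P3:I | bus: BusRd
[6] P2: load  L7 | P0:I, P1:I, P2:E(10), P3:I | bus: BusRd
[7] P3: load  L0 | P0:I, P1:I, P2:I, P3:E(10) | bus: BusRd
[8] P3: load  L7 | P0:I, P1:I, P2:S(10), P3:S(10) | bus: BusRd

state = I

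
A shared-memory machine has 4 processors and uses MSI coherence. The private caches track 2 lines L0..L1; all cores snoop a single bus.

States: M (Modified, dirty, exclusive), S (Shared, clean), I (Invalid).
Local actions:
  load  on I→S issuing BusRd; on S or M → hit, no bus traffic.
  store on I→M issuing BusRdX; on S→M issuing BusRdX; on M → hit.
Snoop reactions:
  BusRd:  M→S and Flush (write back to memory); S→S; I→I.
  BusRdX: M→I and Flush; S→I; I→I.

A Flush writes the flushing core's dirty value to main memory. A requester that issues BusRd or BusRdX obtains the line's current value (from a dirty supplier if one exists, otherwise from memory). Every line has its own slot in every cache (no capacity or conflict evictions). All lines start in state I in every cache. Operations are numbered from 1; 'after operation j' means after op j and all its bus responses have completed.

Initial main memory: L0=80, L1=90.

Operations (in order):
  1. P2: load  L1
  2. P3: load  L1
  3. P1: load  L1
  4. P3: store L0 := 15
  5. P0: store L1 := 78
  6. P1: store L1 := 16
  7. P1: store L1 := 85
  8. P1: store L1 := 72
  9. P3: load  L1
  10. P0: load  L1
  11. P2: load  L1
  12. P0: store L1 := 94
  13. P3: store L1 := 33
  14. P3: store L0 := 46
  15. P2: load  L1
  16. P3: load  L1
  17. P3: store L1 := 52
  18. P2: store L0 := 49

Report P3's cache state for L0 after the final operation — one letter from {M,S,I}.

state = I

  op1 P2: load  L1 → I/I/S/I on L1; bus BusRd; mem=90
  op2 P3: load  L1 → I/I/S/S on L1; bus BusRd; mem=90
  op3 P1: load  L1 → I/S/S/S on L1; bus BusRd; mem=90
  op4 P3: store L0 := 15 → I/I/I/M on L0; bus BusRdX; mem=80
  op5 P0: store L1 := 78 → M/I/I/I on L1; bus BusRdX; mem=90
  op6 P1: store L1 := 16 → I/M/I/I on L1; bus BusRdX Flush; mem=78
  op7 P1: store L1 := 85 → I/M/I/I on L1; bus (none); mem=78
  op8 P1: store L1 := 72 → I/M/I/I on L1; bus (none); mem=78
  op9 P3: load  L1 → I/S/I/S on L1; bus BusRd Flush; mem=72
  op10 P0: load  L1 → S/S/I/S on L1; bus BusRd; mem=72
  op11 P2: load  L1 → S/S/S/S on L1; bus BusRd; mem=72
  op12 P0: store L1 := 94 → M/I/I/I on L1; bus BusRdX; mem=72
  op13 P3: store L1 := 33 → I/I/I/M on L1; bus BusRdX Flush; mem=94
  op14 P3: store L0 := 46 → I/I/I/M on L0; bus (none); mem=80
  op15 P2: load  L1 → I/I/S/S on L1; bus BusRd Flush; mem=33
  op16 P3: load  L1 → I/I/S/S on L1; bus (none); mem=33
  op17 P3: store L1 := 52 → I/I/I/M on L1; bus BusRdX; mem=33
  op18 P2: store L0 := 49 → I/I/M/I on L0; bus BusRdX Flush; mem=46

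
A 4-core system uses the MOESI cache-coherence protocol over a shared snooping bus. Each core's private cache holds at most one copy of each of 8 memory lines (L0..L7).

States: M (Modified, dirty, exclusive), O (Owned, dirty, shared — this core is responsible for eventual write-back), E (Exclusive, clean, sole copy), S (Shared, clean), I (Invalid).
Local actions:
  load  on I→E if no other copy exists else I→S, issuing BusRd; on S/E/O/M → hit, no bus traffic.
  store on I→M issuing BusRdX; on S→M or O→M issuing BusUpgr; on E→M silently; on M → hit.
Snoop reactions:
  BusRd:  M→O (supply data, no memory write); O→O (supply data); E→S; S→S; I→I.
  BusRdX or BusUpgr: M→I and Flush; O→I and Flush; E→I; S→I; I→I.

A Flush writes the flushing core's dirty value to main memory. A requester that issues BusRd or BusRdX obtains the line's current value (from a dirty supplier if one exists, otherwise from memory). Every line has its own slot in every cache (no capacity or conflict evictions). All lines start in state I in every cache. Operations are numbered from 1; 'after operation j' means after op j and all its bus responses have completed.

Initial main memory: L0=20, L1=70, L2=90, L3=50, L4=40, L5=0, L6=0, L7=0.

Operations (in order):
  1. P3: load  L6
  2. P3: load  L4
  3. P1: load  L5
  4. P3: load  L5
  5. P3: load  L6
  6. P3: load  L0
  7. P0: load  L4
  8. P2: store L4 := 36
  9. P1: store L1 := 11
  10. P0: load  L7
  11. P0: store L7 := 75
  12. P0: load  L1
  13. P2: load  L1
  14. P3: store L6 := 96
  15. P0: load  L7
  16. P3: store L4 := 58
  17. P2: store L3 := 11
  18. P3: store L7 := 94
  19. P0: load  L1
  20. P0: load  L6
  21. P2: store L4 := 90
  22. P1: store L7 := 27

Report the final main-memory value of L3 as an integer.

memory[L3] = 50

[1] P3: load  L6 | P0:I, P1:I, P2:I, P3:E(0) | bus: BusRd
[2] P3: load  L4 | P0:I, P1:I, P2:I, P3:E(40) | bus: BusRd
[3] P1: load  L5 | P0:I, P1:E(0), P2:I, P3:I | bus: BusRd
[4] P3: load  L5 | P0:I, P1:S(0), P2:I, P3:S(0) | bus: BusRd
[5] P3: load  L6 | P0:I, P1:I, P2:I, P3:E(0) | bus: none
[6] P3: load  L0 | P0:I, P1:I, P2:I, P3:E(20) | bus: BusRd
[7] P0: load  L4 | P0:S(40), P1:I, P2:I, P3:S(40) | bus: BusRd
[8] P2: store L4 := 36 | P0:I, P1:I, P2:M(36), P3:I | bus: BusRdX
[9] P1: store L1 := 11 | P0:I, P1:M(11), P2:I, P3:I | bus: BusRdX
[10] P0: load  L7 | P0:E(0), P1:I, P2:I, P3:I | bus: BusRd
[11] P0: store L7 := 75 | P0:M(75), P1:I, P2:I, P3:I | bus: none
[12] P0: load  L1 | P0:S(11), P1:O(11), P2:I, P3:I | bus: BusRd
[13] P2: load  L1 | P0:S(11), P1:O(11), P2:S(11), P3:I | bus: BusRd
[14] P3: store L6 := 96 | P0:I, P1:I, P2:I, P3:M(96) | bus: none
[15] P0: load  L7 | P0:M(75), P1:I, P2:I, P3:I | bus: none
[16] P3: store L4 := 58 | P0:I, P1:I, P2:I, P3:M(58) | bus: BusRdX,Flush
[17] P2: store L3 := 11 | P0:I, P1:I, P2:M(11), P3:I | bus: BusRdX
[18] P3: store L7 := 94 | P0:I, P1:I, P2:I, P3:M(94) | bus: BusRdX,Flush
[19] P0: load  L1 | P0:S(11), P1:O(11), P2:S(11), P3:I | bus: none
[20] P0: load  L6 | P0:S(96), P1:I, P2:I, P3:O(96) | bus: BusRd
[21] P2: store L4 := 90 | P0:I, P1:I, P2:M(90), P3:I | bus: BusRdX,Flush
[22] P1: store L7 := 27 | P0:I, P1:M(27), P2:I, P3:I | bus: BusRdX,Flush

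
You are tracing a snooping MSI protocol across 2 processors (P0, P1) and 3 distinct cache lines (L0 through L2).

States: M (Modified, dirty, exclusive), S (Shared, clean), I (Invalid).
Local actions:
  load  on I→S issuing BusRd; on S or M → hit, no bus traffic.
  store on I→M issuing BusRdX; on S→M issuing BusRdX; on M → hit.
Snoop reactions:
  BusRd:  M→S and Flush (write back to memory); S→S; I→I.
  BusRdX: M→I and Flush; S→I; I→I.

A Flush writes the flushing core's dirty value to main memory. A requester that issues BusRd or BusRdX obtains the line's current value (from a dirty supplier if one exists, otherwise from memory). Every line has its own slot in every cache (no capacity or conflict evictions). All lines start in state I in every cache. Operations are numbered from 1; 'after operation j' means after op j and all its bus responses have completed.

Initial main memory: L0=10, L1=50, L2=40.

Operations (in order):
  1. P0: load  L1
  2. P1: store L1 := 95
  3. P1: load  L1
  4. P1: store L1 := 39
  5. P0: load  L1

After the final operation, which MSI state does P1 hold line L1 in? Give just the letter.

state = S

[1] P0: load  L1 | P0:S(50), P1:I | bus: BusRd
[2] P1: store L1 := 95 | P0:I, P1:M(95) | bus: BusRdX
[3] P1: load  L1 | P0:I, P1:M(95) | bus: none
[4] P1: store L1 := 39 | P0:I, P1:M(39) | bus: none
[5] P0: load  L1 | P0:S(39), P1:S(39) | bus: BusRd,Flush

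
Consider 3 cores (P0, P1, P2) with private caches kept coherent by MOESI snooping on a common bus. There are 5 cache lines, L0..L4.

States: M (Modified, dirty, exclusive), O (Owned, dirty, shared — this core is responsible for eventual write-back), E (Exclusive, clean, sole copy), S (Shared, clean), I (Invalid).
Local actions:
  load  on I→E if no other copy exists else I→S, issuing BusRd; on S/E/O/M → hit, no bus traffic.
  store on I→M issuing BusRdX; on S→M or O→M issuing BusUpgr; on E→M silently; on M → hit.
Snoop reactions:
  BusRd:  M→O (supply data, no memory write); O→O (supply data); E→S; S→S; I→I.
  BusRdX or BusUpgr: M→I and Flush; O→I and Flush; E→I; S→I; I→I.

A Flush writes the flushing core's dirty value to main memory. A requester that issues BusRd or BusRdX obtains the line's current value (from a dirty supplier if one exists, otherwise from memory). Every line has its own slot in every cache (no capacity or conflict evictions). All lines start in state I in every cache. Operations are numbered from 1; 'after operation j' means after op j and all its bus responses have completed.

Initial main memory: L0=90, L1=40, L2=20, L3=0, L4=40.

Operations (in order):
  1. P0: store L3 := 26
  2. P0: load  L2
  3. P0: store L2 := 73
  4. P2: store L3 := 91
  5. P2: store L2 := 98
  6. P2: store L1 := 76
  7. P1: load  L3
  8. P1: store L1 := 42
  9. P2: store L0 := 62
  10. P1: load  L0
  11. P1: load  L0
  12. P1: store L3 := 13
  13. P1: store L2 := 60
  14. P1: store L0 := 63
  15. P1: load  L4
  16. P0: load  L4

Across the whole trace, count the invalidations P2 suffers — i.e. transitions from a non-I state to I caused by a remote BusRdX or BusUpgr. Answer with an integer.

invalidations = 4

  op1 P0: store L3 := 26 → M/I/I on L3; bus BusRdX; mem=0
  op2 P0: load  L2 → E/I/I on L2; bus BusRd; mem=20
  op3 P0: store L2 := 73 → M/I/I on L2; bus (none); mem=20
  op4 P2: store L3 := 91 → I/I/M on L3; bus BusRdX Flush; mem=26
  op5 P2: store L2 := 98 → I/I/M on L2; bus BusRdX Flush; mem=73
  op6 P2: store L1 := 76 → I/I/M on L1; bus BusRdX; mem=40
  op7 P1: load  L3 → I/S/O on L3; bus BusRd; mem=26
  op8 P1: store L1 := 42 → I/M/I on L1; bus BusRdX Flush; mem=76
  op9 P2: store L0 := 62 → I/I/M on L0; bus BusRdX; mem=90
  op10 P1: load  L0 → I/S/O on L0; bus BusRd; mem=90
  op11 P1: load  L0 → I/S/O on L0; bus (none); mem=90
  op12 P1: store L3 := 13 → I/M/I on L3; bus BusUpgr Flush; mem=91
  op13 P1: store L2 := 60 → I/M/I on L2; bus BusRdX Flush; mem=98
  op14 P1: store L0 := 63 → I/M/I on L0; bus BusUpgr Flush; mem=62
  op15 P1: load  L4 → I/E/I on L4; bus BusRd; mem=40
  op16 P0: load  L4 → S/S/I on L4; bus BusRd; mem=40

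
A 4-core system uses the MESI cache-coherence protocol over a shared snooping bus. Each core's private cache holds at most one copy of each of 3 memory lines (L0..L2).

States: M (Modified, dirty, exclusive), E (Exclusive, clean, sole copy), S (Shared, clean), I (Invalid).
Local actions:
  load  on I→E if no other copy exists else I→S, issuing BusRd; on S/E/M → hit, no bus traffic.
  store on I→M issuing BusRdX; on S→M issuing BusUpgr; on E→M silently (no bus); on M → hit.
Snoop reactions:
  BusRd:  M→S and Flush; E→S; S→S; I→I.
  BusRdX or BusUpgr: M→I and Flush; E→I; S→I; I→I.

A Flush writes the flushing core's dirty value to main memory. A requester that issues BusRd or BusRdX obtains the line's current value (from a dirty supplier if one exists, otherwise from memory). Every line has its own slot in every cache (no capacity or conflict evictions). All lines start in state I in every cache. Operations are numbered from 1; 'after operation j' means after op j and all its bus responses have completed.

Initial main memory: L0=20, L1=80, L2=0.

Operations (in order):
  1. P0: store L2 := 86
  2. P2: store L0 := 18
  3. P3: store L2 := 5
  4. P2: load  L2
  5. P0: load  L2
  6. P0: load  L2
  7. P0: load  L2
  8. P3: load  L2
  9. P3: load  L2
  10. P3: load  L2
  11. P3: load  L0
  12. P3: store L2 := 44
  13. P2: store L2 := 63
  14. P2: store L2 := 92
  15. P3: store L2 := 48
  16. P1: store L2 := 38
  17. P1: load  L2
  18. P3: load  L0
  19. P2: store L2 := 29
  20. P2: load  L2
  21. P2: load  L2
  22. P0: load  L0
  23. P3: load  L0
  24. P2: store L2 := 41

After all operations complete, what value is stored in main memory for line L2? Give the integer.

1. P0: store L2 := 86  bus=[BusRdX]  L2: P0=M P1=I P2=I P3=I  mem[L2]=0
2. P2: store L0 := 18  bus=[BusRdX]  L0: P0=I P1=I P2=M P3=I  mem[L0]=20
3. P3: store L2 := 5  bus=[BusRdX,Flush]  L2: P0=I P1=I P2=I P3=M  mem[L2]=86
4. P2: load  L2  bus=[BusRd,Flush]  L2: P0=I P1=I P2=S P3=S  mem[L2]=5
5. P0: load  L2  bus=[BusRd]  L2: P0=S P1=I P2=S P3=S  mem[L2]=5
6. P0: load  L2  bus=[-]  L2: P0=S P1=I P2=S P3=S  mem[L2]=5
7. P0: load  L2  bus=[-]  L2: P0=S P1=I P2=S P3=S  mem[L2]=5
8. P3: load  L2  bus=[-]  L2: P0=S P1=I P2=S P3=S  mem[L2]=5
9. P3: load  L2  bus=[-]  L2: P0=S P1=I P2=S P3=S  mem[L2]=5
10. P3: load  L2  bus=[-]  L2: P0=S P1=I P2=S P3=S  mem[L2]=5
11. P3: load  L0  bus=[BusRd,Flush]  L0: P0=I P1=I P2=S P3=S  mem[L0]=18
12. P3: store L2 := 44  bus=[BusUpgr]  L2: P0=I P1=I P2=I P3=M  mem[L2]=5
13. P2: store L2 := 63  bus=[BusRdX,Flush]  L2: P0=I P1=I P2=M P3=I  mem[L2]=44
14. P2: store L2 := 92  bus=[-]  L2: P0=I P1=I P2=M P3=I  mem[L2]=44
15. P3: store L2 := 48  bus=[BusRdX,Flush]  L2: P0=I P1=I P2=I P3=M  mem[L2]=92
16. P1: store L2 := 38  bus=[BusRdX,Flush]  L2: P0=I P1=M P2=I P3=I  mem[L2]=48
17. P1: load  L2  bus=[-]  L2: P0=I P1=M P2=I P3=I  mem[L2]=48
18. P3: load  L0  bus=[-]  L0: P0=I P1=I P2=S P3=S  mem[L0]=18
19. P2: store L2 := 29  bus=[BusRdX,Flush]  L2: P0=I P1=I P2=M P3=I  mem[L2]=38
20. P2: load  L2  bus=[-]  L2: P0=I P1=I P2=M P3=I  mem[L2]=38
21. P2: load  L2  bus=[-]  L2: P0=I P1=I P2=M P3=I  mem[L2]=38
22. P0: load  L0  bus=[BusRd]  L0: P0=S P1=I P2=S P3=S  mem[L0]=18
23. P3: load  L0  bus=[-]  L0: P0=S P1=I P2=S P3=S  mem[L0]=18
24. P2: store L2 := 41  bus=[-]  L2: P0=I P1=I P2=M P3=I  mem[L2]=38

memory[L2] = 38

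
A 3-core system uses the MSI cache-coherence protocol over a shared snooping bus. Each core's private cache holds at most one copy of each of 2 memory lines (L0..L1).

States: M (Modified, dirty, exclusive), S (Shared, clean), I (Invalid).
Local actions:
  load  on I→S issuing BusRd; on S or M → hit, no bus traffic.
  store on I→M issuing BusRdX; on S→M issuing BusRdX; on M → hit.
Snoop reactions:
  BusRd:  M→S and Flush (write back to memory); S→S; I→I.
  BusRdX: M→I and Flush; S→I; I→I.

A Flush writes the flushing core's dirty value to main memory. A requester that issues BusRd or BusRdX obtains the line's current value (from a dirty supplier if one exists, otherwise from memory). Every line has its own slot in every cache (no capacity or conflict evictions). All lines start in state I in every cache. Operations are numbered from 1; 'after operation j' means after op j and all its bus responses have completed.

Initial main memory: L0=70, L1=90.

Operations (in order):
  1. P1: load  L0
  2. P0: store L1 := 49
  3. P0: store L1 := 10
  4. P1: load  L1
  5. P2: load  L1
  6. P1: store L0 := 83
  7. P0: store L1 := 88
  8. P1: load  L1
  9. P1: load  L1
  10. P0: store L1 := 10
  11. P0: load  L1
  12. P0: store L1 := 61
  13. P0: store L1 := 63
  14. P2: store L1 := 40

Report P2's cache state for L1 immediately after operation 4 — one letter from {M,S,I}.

  op1 P1: load  L0 → I/S/I on L0; bus BusRd; mem=70
  op2 P0: store L1 := 49 → M/I/I on L1; bus BusRdX; mem=90
  op3 P0: store L1 := 10 → M/I/I on L1; bus (none); mem=90
  op4 P1: load  L1 → S/S/I on L1; bus BusRd Flush; mem=10
  op5 P2: load  L1 → S/S/S on L1; bus BusRd; mem=10
  op6 P1: store L0 := 83 → I/M/I on L0; bus BusRdX; mem=70
  op7 P0: store L1 := 88 → M/I/I on L1; bus BusRdX; mem=10
  op8 P1: load  L1 → S/S/I on L1; bus BusRd Flush; mem=88
  op9 P1: load  L1 → S/S/I on L1; bus (none); mem=88
  op10 P0: store L1 := 10 → M/I/I on L1; bus BusRdX; mem=88
  op11 P0: load  L1 → M/I/I on L1; bus (none); mem=88
  op12 P0: store L1 := 61 → M/I/I on L1; bus (none); mem=88
  op13 P0: store L1 := 63 → M/I/I on L1; bus (none); mem=88
  op14 P2: store L1 := 40 → I/I/M on L1; bus BusRdX Flush; mem=63

state = I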